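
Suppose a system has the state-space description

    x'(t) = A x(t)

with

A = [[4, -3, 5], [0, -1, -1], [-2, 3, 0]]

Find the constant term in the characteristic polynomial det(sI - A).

Expand det(sI - A) for the 3×3 matrix.
p(s) = s^3 - 3s^2 + 9s + 4.
(Check: constant term = det(-A) = (-1)^3 det A = 4; coefficient of s^2 = -tr A = -3.)
The constant term is 4.

4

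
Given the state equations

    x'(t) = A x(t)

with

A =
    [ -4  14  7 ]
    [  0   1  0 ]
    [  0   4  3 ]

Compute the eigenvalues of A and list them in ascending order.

-4, 1, 3

det(sI - A) = s^3 - (tr A)s^2 + (M11 + M22 + M33)s - det A, where Mii is the 2×2 principal minor of A obtained by deleting row i and column i.
tr A = (-4) + 1 + 3 = 0; M11 = 1·3 - 0·4 = 3 - 0 = 3; M22 = (-4)·3 - 7·0 = -12 - 0 = -12; M33 = (-4)·1 - 14·0 = -4 - 0 = -4; sum of minors = -13.
det A = (-4)·(1·3 - 0·4) - 14·(0·3 - 0·0) + 7·(0·4 - 1·0) = (-4)·3 - 14·0 + 7·0 = -12.
So p(s) = det(sI - A) = s^3 - 13s + 12.
Rational-root test: any integer root divides 12. Testing small divisors, s = 1 works: p(1) = 1 + 0 + (-13) + 12 = 0, so (s - 1) is a factor.
Dividing, p(s) = (s - 1)(s^2 + s - 12).
Factor s^2 + s - 12: two numbers with sum -1 and product -12 are 3 and -4, so s^2 + s - 12 = (s - 3)(s + 4).
Hence p(s) = (s - 3) (s - 1) (s + 4), with roots -4, 1, 3.
At least one eigenvalue has non-negative real part, so the system is not asymptotically stable.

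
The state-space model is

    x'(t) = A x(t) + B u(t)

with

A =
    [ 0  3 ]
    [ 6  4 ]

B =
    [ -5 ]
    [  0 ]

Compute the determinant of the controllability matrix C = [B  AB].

AB = [[0], [-30]]
Controllability matrix C = [B  AB] = [[-5, 0], [0, -30]]
det(C) = (-5)·(-30) - 0·0 = 150 - 0 = 150
Since det(C) ≠ 0, rank(C) = 2 and the system is completely controllable.

150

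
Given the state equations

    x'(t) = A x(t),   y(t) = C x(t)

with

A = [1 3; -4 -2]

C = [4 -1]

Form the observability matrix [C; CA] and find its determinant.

64

CA = [[8, 14]]
Observability matrix O = [C; CA] = [[4, -1], [8, 14]]
det(O) = 4·14 - (-1)·8 = 56 - (-8) = 64
Since det(O) ≠ 0, rank(O) = 2 and the system is completely observable.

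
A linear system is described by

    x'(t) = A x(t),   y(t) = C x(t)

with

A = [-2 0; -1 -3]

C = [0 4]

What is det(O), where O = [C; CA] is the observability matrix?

CA = [[-4, -12]]
Observability matrix O = [C; CA] = [[0, 4], [-4, -12]]
det(O) = 0·(-12) - 4·(-4) = 0 - (-16) = 16
Since det(O) ≠ 0, rank(O) = 2 and the system is completely observable.

16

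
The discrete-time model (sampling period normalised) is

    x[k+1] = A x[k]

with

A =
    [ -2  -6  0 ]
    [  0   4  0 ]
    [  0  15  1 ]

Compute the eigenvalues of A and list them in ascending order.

det(zI - A) = z^3 - (tr A)z^2 + (M11 + M22 + M33)z - det A, where Mii is the 2×2 principal minor of A obtained by deleting row i and column i.
tr A = (-2) + 4 + 1 = 3; M11 = 4·1 - 0·15 = 4 - 0 = 4; M22 = (-2)·1 - 0·0 = -2 - 0 = -2; M33 = (-2)·4 - (-6)·0 = -8 - 0 = -8; sum of minors = -6.
det A = (-2)·(4·1 - 0·15) - (-6)·(0·1 - 0·0) + 0·(0·15 - 4·0) = (-2)·4 - (-6)·0 + 0·0 = -8.
So p(z) = det(zI - A) = z^3 - 3z^2 - 6z + 8.
Rational-root test: any integer root divides 8. Testing small divisors, z = 1 works: p(1) = 1 + (-3) + (-6) + 8 = 0, so (z - 1) is a factor.
Dividing, p(z) = (z - 1)(z^2 - 2z - 8).
Factor z^2 - 2z - 8: two numbers with sum 2 and product -8 are 4 and -2, so z^2 - 2z - 8 = (z - 4)(z + 2).
Hence p(z) = (z - 4) (z - 1) (z + 2), with roots -2, 1, 4.

-2, 1, 4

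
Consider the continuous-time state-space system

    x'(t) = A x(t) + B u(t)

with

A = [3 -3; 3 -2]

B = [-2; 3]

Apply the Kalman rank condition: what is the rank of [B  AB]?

AB = [[-15], [-12]]
Controllability matrix C = [B  AB] = [[-2, -15], [3, -12]]
det(C) = (-2)·(-12) - (-15)·3 = 24 - (-45) = 69 ≠ 0, so rank(C) = 2.
rank(C) = 2 = n, so the pair (A, B) is completely controllable.

2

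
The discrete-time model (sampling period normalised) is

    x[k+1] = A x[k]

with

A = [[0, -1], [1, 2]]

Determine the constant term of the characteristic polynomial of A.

For a 2×2 matrix, det(zI - A) = z^2 - (tr A)z + det A.
tr A = 2, det A = 1.
So p(z) = z^2 - 2z + 1.
The constant term is 1.

1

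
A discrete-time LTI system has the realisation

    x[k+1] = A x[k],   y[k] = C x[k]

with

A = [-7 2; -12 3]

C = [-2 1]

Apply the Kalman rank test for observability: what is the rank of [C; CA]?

CA = [[2, -1]]
Observability matrix O = [C; CA] = [[-2, 1], [2, -1]]
Every row of O is a scalar multiple of row 1 = [-2, 1] (multipliers 1, -1), so the rows span a one-dimensional space.
O ≠ 0, hence rank(O) = 1.
rank(O) = 1 < n = 2, so the pair (A, C) is not completely observable.

1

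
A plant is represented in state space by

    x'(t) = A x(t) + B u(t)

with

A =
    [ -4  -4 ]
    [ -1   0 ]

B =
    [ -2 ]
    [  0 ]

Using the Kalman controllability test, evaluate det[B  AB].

AB = [[8], [2]]
Controllability matrix C = [B  AB] = [[-2, 8], [0, 2]]
det(C) = (-2)·2 - 8·0 = -4 - 0 = -4
Since det(C) ≠ 0, rank(C) = 2 and the system is completely controllable.

-4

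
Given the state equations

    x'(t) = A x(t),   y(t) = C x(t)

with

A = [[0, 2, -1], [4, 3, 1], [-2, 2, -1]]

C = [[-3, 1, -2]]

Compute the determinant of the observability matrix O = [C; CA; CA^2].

CA = [[8, -7, 6]]
CA^2 = [[-40, 7, -21]]
Observability matrix O = [C; CA; CA^2] = [[-3, 1, -2], [8, -7, 6], [-40, 7, -21]]
Expanding along the first row, det(O) = (-3)·((-7)·(-21) - 6·7) - 1·(8·(-21) - 6·(-40)) + (-2)·(8·7 - (-7)·(-40)) = (-3)·105 - 1·72 + (-2)·(-224) = 61
Since det(O) ≠ 0, rank(O) = 3 and the system is completely observable.

61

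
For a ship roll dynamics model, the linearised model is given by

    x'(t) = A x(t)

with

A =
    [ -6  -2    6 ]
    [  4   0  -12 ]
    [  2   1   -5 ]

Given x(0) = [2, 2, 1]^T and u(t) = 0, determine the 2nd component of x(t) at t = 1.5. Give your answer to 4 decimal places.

-0.3350

det(sI - A) = s^3 - (tr A)s^2 + (M11 + M22 + M33)s - det A, where Mii is the 2×2 principal minor of A obtained by deleting row i and column i.
tr A = (-6) + 0 + (-5) = -11; M11 = 0·(-5) - (-12)·1 = 0 - (-12) = 12; M22 = (-6)·(-5) - 6·2 = 30 - 12 = 18; M33 = (-6)·0 - (-2)·4 = 0 - (-8) = 8; sum of minors = 38.
det A = (-6)·(0·(-5) - (-12)·1) - (-2)·(4·(-5) - (-12)·2) + 6·(4·1 - 0·2) = (-6)·12 - (-2)·4 + 6·4 = -40.
So p(s) = det(sI - A) = s^3 + 11s^2 + 38s + 40.
Rational-root test: any integer root divides 40. Testing small divisors, s = -2 works: p(-2) = -8 + 44 + (-76) + 40 = 0, so (s + 2) is a factor.
Dividing, p(s) = (s + 2)(s^2 + 9s + 20).
Factor s^2 + 9s + 20: two numbers with sum -9 and product 20 are -4 and -5, so s^2 + 9s + 20 = (s + 4)(s + 5).
Hence p(s) = (s + 2) (s + 4) (s + 5), with roots -5, -4, -2.
The eigenvalues -5, -4, -2 are distinct and real, so A is diagonalisable and x(t) = e^{At} x(0) = V diag(e^{λ_i t}) V^{-1} x(0), where the columns of V are the eigenvectors.
λ = -5: A - (-5)I = [[-1, -2, 6], [4, 5, -12], [2, 1, 0]]. v must be orthogonal to every row; (row 1) × (row 2) = [-6, 12, 3], so take v_1 = [2, -4, -1]^T.
λ = -4: A - (-4)I = [[-2, -2, 6], [4, 4, -12], [2, 1, -1]]. v must be orthogonal to every row; (row 1) × (row 3) = [-4, 10, 2], so take v_2 = [-2, 5, 1]^T.
λ = -2: A - (-2)I = [[-4, -2, 6], [4, 2, -12], [2, 1, -3]]. v must be orthogonal to every row; (row 1) × (row 2) = [12, -24, 0], so take v_3 = [1, -2, 0]^T.
V = [v_1 v_2 v_3] = [[2, -2, 1], [-4, 5, -2], [-1, 1, 0]] has det V = 1, so V^{-1} = adj(V)/det V = [[2, 1, -1], [2, 1, 0], [1, 0, 2]].
Modal coordinates z(0) = V^{-1} x(0): 2·2 + 1·2 + (-1)·1 = 5; 2·2 + 1·2 + 0·1 = 6; 1·2 + 0·2 + 2·1 = 4; so z(0) = [5, 6, 4]^T.
x_2(t) = Σ_i (v_i)_2 · z_i(0) · e^{λ_i t} (row 2 of V times the modal terms).
x_2(1.5) = (-4)·5·e^{-5·1.5} + 5·6·e^{-4·1.5} + (-2)·4·e^{-2·1.5} = (-20)·0.000553 + 30·0.002479 + (-8)·0.049787 = -0.3350.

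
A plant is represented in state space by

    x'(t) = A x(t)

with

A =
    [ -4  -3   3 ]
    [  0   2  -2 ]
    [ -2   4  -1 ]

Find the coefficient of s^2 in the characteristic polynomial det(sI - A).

3

Expand det(sI - A) for the 3×3 matrix.
p(s) = s^3 + 3s^2 + 8s + 24.
(Check: constant term = det(-A) = (-1)^3 det A = 24; coefficient of s^2 = -tr A = 3.)
The coefficient of s^2 is 3.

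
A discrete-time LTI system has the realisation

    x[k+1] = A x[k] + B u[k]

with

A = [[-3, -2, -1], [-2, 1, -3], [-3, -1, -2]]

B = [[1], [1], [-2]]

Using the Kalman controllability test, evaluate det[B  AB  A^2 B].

88

AB = [[-3], [5], [0]]
A^2B = [[-1], [11], [4]]
Controllability matrix C = [B  AB  A^2B] = [[1, -3, -1], [1, 5, 11], [-2, 0, 4]]
Expanding along the first row, det(C) = 1·(5·4 - 11·0) - (-3)·(1·4 - 11·(-2)) + (-1)·(1·0 - 5·(-2)) = 1·20 - (-3)·26 + (-1)·10 = 88
Since det(C) ≠ 0, rank(C) = 3 and the system is completely controllable.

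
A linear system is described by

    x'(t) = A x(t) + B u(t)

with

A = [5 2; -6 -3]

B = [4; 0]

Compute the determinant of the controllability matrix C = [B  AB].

-96

AB = [[20], [-24]]
Controllability matrix C = [B  AB] = [[4, 20], [0, -24]]
det(C) = 4·(-24) - 20·0 = -96 - 0 = -96
Since det(C) ≠ 0, rank(C) = 2 and the system is completely controllable.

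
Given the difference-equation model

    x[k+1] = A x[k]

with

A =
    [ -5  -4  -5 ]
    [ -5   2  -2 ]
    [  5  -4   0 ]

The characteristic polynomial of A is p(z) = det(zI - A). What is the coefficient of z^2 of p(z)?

Expand det(zI - A) for the 3×3 matrix.
p(z) = z^3 + 3z^2 - 13z - 30.
(Check: constant term = det(-A) = (-1)^3 det A = -30; coefficient of z^2 = -tr A = 3.)
The coefficient of z^2 is 3.

3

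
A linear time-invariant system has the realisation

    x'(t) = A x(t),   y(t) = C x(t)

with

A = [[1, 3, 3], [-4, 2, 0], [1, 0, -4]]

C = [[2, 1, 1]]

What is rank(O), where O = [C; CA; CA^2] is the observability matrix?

3

CA = [[-1, 8, 2]]
CA^2 = [[-31, 13, -11]]
Observability matrix O = [C; CA; CA^2] = [[2, 1, 1], [-1, 8, 2], [-31, 13, -11]]
det(O) = 2·(8·(-11) - 2·13) - 1·((-1)·(-11) - 2·(-31)) + 1·((-1)·13 - 8·(-31)) = 2·(-114) - 1·73 + 1·235 = -66 ≠ 0, so rank(O) = 3.
rank(O) = 3 = n, so the pair (A, C) is completely observable.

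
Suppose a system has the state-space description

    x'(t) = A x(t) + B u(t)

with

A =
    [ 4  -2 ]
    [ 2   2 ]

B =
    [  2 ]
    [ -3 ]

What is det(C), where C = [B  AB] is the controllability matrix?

AB = [[14], [-2]]
Controllability matrix C = [B  AB] = [[2, 14], [-3, -2]]
det(C) = 2·(-2) - 14·(-3) = -4 - (-42) = 38
Since det(C) ≠ 0, rank(C) = 2 and the system is completely controllable.

38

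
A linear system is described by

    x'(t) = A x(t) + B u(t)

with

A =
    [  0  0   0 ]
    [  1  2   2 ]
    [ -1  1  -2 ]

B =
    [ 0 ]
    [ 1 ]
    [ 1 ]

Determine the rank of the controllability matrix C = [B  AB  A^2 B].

2

AB = [[0], [4], [-1]]
A^2B = [[0], [6], [6]]
Controllability matrix C = [B  AB  A^2B] = [[0, 0, 0], [1, 4, 6], [1, -1, 6]]
Row 1 of C is identically zero, so rank(C) ≤ 2.
The 2×2 minor from rows 2, 3, columns 1, 2 is 1·(-1) - 4·1 = -1 - 4 = -5 ≠ 0, so rank(C) = 2.
rank(C) = 2 < n = 3, so the pair (A, B) is not completely controllable.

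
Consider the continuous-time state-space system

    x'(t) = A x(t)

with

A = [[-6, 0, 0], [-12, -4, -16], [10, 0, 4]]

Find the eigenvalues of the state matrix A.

-6, -4, 4

det(sI - A) = s^3 - (tr A)s^2 + (M11 + M22 + M33)s - det A, where Mii is the 2×2 principal minor of A obtained by deleting row i and column i.
tr A = (-6) + (-4) + 4 = -6; M11 = (-4)·4 - (-16)·0 = -16 - 0 = -16; M22 = (-6)·4 - 0·10 = -24 - 0 = -24; M33 = (-6)·(-4) - 0·(-12) = 24 - 0 = 24; sum of minors = -16.
det A = (-6)·((-4)·4 - (-16)·0) - 0·((-12)·4 - (-16)·10) + 0·((-12)·0 - (-4)·10) = (-6)·(-16) - 0·112 + 0·40 = 96.
So p(s) = det(sI - A) = s^3 + 6s^2 - 16s - 96.
Rational-root test: any integer root divides -96. Testing small divisors, s = -4 works: p(-4) = -64 + 96 + 64 + (-96) = 0, so (s + 4) is a factor.
Dividing, p(s) = (s + 4)(s^2 + 2s - 24).
Factor s^2 + 2s - 24: two numbers with sum -2 and product -24 are 4 and -6, so s^2 + 2s - 24 = (s - 4)(s + 6).
Hence p(s) = (s - 4) (s + 4) (s + 6), with roots -6, -4, 4.
At least one eigenvalue has non-negative real part, so the system is not asymptotically stable.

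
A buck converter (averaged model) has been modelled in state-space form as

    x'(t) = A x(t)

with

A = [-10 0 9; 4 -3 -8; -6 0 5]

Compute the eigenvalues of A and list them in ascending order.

-4, -3, -1

det(sI - A) = s^3 - (tr A)s^2 + (M11 + M22 + M33)s - det A, where Mii is the 2×2 principal minor of A obtained by deleting row i and column i.
tr A = (-10) + (-3) + 5 = -8; M11 = (-3)·5 - (-8)·0 = -15 - 0 = -15; M22 = (-10)·5 - 9·(-6) = -50 - (-54) = 4; M33 = (-10)·(-3) - 0·4 = 30 - 0 = 30; sum of minors = 19.
det A = (-10)·((-3)·5 - (-8)·0) - 0·(4·5 - (-8)·(-6)) + 9·(4·0 - (-3)·(-6)) = (-10)·(-15) - 0·(-28) + 9·(-18) = -12.
So p(s) = det(sI - A) = s^3 + 8s^2 + 19s + 12.
Rational-root test: any integer root divides 12. Testing small divisors, s = -1 works: p(-1) = -1 + 8 + (-19) + 12 = 0, so (s + 1) is a factor.
Dividing, p(s) = (s + 1)(s^2 + 7s + 12).
Factor s^2 + 7s + 12: two numbers with sum -7 and product 12 are -3 and -4, so s^2 + 7s + 12 = (s + 3)(s + 4).
Hence p(s) = (s + 1) (s + 3) (s + 4), with roots -4, -3, -1.
All eigenvalues have negative real part, so the system is asymptotically stable.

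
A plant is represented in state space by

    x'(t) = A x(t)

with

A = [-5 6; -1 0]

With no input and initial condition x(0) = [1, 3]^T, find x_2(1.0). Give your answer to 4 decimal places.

0.8337

det(sI - A) = s^2 - (tr A)s + det A, with tr A = (-5) + 0 = -5 and det A = (-5)·0 - 6·(-1) = 0 - (-6) = 6.
So p(s) = det(sI - A) = s^2 + 5s + 6.
Factor s^2 + 5s + 6: two numbers with sum -5 and product 6 are -2 and -3, so s^2 + 5s + 6 = (s + 2)(s + 3).
Hence p(s) = (s + 2) (s + 3), with roots -3, -2.
The eigenvalues -3, -2 are distinct and real, so A is diagonalisable and x(t) = e^{At} x(0) = V diag(e^{λ_i t}) V^{-1} x(0), where the columns of V are the eigenvectors.
λ = -3: A - (-3)I = [[-2, 6], [-1, 3]]. Row 1 gives (-2)·v1 + 6·v2 = 0, so take v_1 = [3, 1]^T.
λ = -2: A - (-2)I = [[-3, 6], [-1, 2]]. Row 1 gives (-3)·v1 + 6·v2 = 0, so take v_2 = [2, 1]^T.
V = [v_1 v_2] = [[3, 2], [1, 1]] has det V = 1, so V^{-1} = adj(V)/det V = [[1, -2], [-1, 3]].
Modal coordinates z(0) = V^{-1} x(0): 1·1 + (-2)·3 = -5; (-1)·1 + 3·3 = 8; so z(0) = [-5, 8]^T.
x_2(t) = Σ_i (v_i)_2 · z_i(0) · e^{λ_i t} (row 2 of V times the modal terms).
x_2(1.0) = 1·(-5)·e^{-3·1.0} + 1·8·e^{-2·1.0} = (-5)·0.049787 + 8·0.135335 = 0.8337.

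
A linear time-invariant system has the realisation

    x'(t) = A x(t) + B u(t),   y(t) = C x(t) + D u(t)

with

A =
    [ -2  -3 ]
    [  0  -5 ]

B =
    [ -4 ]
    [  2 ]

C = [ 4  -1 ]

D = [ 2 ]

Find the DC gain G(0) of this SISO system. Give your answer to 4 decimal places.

G(0) = C(-A)^{-1}B + D = -C A^{-1} B + D.
det A = 10, so A^{-1} = (1/10)·adj(A) = [[-1/2, 3/10], [0, -1/5]]
A^{-1} B = [13/5, -2/5]^T
C A^{-1} B = 54/5
G(0) = D - C A^{-1} B = 2 - (54/5) = -44/5 ≈ -8.8000

-8.8000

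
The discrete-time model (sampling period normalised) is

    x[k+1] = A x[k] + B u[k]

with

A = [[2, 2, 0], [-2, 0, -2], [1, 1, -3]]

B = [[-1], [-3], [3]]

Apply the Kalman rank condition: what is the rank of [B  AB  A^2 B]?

3

AB = [[-8], [-4], [-13]]
A^2B = [[-24], [42], [27]]
Controllability matrix C = [B  AB  A^2B] = [[-1, -8, -24], [-3, -4, 42], [3, -13, 27]]
det(C) = (-1)·((-4)·27 - 42·(-13)) - (-8)·((-3)·27 - 42·3) + (-24)·((-3)·(-13) - (-4)·3) = (-1)·438 - (-8)·(-207) + (-24)·51 = -3318 ≠ 0, so rank(C) = 3.
rank(C) = 3 = n, so the pair (A, B) is completely controllable.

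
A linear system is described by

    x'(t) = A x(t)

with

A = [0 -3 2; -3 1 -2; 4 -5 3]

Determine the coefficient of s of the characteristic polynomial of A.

Expand det(sI - A) for the 3×3 matrix.
p(s) = s^3 - 4s^2 - 24s - 19.
(Check: constant term = det(-A) = (-1)^3 det A = -19; coefficient of s^2 = -tr A = -4.)
The coefficient of s is -24.

-24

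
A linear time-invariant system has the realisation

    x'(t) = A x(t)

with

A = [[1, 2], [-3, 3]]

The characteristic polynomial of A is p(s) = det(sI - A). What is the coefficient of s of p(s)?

For a 2×2 matrix, det(sI - A) = s^2 - (tr A)s + det A.
tr A = 4, det A = 9.
So p(s) = s^2 - 4s + 9.
The coefficient of s is -4.

-4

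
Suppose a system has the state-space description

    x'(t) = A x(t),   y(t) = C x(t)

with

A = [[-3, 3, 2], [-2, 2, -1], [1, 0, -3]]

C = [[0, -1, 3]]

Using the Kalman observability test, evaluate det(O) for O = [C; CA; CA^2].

CA = [[5, -2, -8]]
CA^2 = [[-19, 11, 36]]
Observability matrix O = [C; CA; CA^2] = [[0, -1, 3], [5, -2, -8], [-19, 11, 36]]
Expanding along the first row, det(O) = 0·((-2)·36 - (-8)·11) - (-1)·(5·36 - (-8)·(-19)) + 3·(5·11 - (-2)·(-19)) = 0·16 - (-1)·28 + 3·17 = 79
Since det(O) ≠ 0, rank(O) = 3 and the system is completely observable.

79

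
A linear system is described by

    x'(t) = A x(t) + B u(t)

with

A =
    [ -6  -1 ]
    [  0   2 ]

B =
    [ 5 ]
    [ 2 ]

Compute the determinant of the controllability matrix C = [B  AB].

AB = [[-32], [4]]
Controllability matrix C = [B  AB] = [[5, -32], [2, 4]]
det(C) = 5·4 - (-32)·2 = 20 - (-64) = 84
Since det(C) ≠ 0, rank(C) = 2 and the system is completely controllable.

84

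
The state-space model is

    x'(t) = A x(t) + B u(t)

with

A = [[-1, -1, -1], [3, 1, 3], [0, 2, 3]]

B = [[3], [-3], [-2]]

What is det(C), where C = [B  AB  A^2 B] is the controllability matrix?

AB = [[2], [0], [-12]]
A^2B = [[10], [-30], [-36]]
Controllability matrix C = [B  AB  A^2B] = [[3, 2, 10], [-3, 0, -30], [-2, -12, -36]]
Expanding along the first row, det(C) = 3·(0·(-36) - (-30)·(-12)) - 2·((-3)·(-36) - (-30)·(-2)) + 10·((-3)·(-12) - 0·(-2)) = 3·(-360) - 2·48 + 10·36 = -816
Since det(C) ≠ 0, rank(C) = 3 and the system is completely controllable.

-816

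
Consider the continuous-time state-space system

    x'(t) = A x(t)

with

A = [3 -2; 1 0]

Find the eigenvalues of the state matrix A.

1, 2

det(sI - A) = s^2 - (tr A)s + det A, with tr A = 3 + 0 = 3 and det A = 3·0 - (-2)·1 = 0 - (-2) = 2.
So p(s) = det(sI - A) = s^2 - 3s + 2.
Factor s^2 - 3s + 2: two numbers with sum 3 and product 2 are 2 and 1, so s^2 - 3s + 2 = (s - 2)(s - 1).
Hence p(s) = (s - 2) (s - 1), with roots 1, 2.
At least one eigenvalue has non-negative real part, so the system is not asymptotically stable.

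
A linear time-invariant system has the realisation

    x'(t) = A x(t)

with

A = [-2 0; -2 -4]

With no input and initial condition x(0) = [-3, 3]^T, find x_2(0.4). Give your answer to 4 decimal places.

1.3480

det(sI - A) = s^2 - (tr A)s + det A, with tr A = (-2) + (-4) = -6 and det A = (-2)·(-4) - 0·(-2) = 8 - 0 = 8.
So p(s) = det(sI - A) = s^2 + 6s + 8.
Factor s^2 + 6s + 8: two numbers with sum -6 and product 8 are -2 and -4, so s^2 + 6s + 8 = (s + 2)(s + 4).
Hence p(s) = (s + 2) (s + 4), with roots -4, -2.
The eigenvalues -4, -2 are distinct and real, so A is diagonalisable and x(t) = e^{At} x(0) = V diag(e^{λ_i t}) V^{-1} x(0), where the columns of V are the eigenvectors.
λ = -4: A - (-4)I = [[2, 0], [-2, 0]]. Row 1 gives 2·v1 + 0·v2 = 0, so take v_1 = [0, 1]^T.
λ = -2: A - (-2)I = [[0, 0], [-2, -2]]. Row 2 gives (-2)·v1 + (-2)·v2 = 0, so take v_2 = [-1, 1]^T.
V = [v_1 v_2] = [[0, -1], [1, 1]] has det V = 1, so V^{-1} = adj(V)/det V = [[1, 1], [-1, 0]].
Modal coordinates z(0) = V^{-1} x(0): 1·(-3) + 1·3 = 0; (-1)·(-3) + 0·3 = 3; so z(0) = [0, 3]^T.
x_2(t) = Σ_i (v_i)_2 · z_i(0) · e^{λ_i t} (row 2 of V times the modal terms).
x_2(0.4) = 1·0·e^{-4·0.4} + 1·3·e^{-2·0.4} = 0·0.201897 + 3·0.449329 = 1.3480.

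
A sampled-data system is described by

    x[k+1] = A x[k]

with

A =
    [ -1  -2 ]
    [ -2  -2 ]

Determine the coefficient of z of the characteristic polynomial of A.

3

For a 2×2 matrix, det(zI - A) = z^2 - (tr A)z + det A.
tr A = -3, det A = -2.
So p(z) = z^2 + 3z - 2.
The coefficient of z is 3.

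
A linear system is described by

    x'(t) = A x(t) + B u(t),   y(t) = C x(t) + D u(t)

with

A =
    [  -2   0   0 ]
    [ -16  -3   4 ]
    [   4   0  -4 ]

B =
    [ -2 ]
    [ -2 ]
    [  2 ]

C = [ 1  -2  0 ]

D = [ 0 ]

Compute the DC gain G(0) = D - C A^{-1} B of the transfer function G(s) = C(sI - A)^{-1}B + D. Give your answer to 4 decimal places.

G(0) = C(-A)^{-1}B + D = -C A^{-1} B + D.
det A = -24, so A^{-1} = (1/-24)·adj(A) = [[-1/2, 0, 0], [2, -1/3, -1/3], [-1/2, 0, -1/4]]
A^{-1} B = [1, -4, 1/2]^T
C A^{-1} B = 9
G(0) = D - C A^{-1} B = 0 - (9) = -9

-9.0000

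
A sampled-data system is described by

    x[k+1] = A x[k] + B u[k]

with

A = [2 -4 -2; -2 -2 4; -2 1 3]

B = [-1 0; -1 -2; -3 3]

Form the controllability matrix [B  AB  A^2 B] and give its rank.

AB = [[8, 2], [-8, 16], [-8, 7]]
A^2B = [[64, -74], [-32, -8], [-48, 33]]
Controllability matrix C = [B  AB  A^2B] = [[-1, 0, 8, 2, 64, -74], [-1, -2, -8, 16, -32, -8], [-3, 3, -8, 7, -48, 33]]
Take the 3×3 submatrix of C formed by columns 1, 2, 3: [[-1, 0, 8], [-1, -2, -8], [-3, 3, -8]]. Its determinant is (-1)·((-2)·(-8) - (-8)·3) - 0·((-1)·(-8) - (-8)·(-3)) + 8·((-1)·3 - (-2)·(-3)) = (-1)·40 - 0·(-16) + 8·(-9) = -112 ≠ 0.
So rank(C) ≥ 3; since C has 3 rows, rank(C) = 3.
rank(C) = 3 = n, so the pair (A, B) is completely controllable.

3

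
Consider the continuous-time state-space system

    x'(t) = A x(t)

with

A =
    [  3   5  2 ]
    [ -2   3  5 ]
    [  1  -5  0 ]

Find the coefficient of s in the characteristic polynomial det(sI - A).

42

Expand det(sI - A) for the 3×3 matrix.
p(s) = s^3 - 6s^2 + 42s - 114.
(Check: constant term = det(-A) = (-1)^3 det A = -114; coefficient of s^2 = -tr A = -6.)
The coefficient of s is 42.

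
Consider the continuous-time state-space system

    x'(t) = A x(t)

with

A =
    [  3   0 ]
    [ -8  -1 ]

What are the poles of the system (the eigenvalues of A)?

-1, 3

det(sI - A) = s^2 - (tr A)s + det A, with tr A = 3 + (-1) = 2 and det A = 3·(-1) - 0·(-8) = -3 - 0 = -3.
So p(s) = det(sI - A) = s^2 - 2s - 3.
Factor s^2 - 2s - 3: two numbers with sum 2 and product -3 are 3 and -1, so s^2 - 2s - 3 = (s - 3)(s + 1).
Hence p(s) = (s - 3) (s + 1), with roots -1, 3.
At least one eigenvalue has non-negative real part, so the system is not asymptotically stable.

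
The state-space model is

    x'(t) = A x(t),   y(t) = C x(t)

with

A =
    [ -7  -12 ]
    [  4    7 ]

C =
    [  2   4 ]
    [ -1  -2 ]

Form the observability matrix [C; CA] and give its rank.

1

CA = [[2, 4], [-1, -2]]
Observability matrix O = [C; CA] = [[2, 4], [-1, -2], [2, 4], [-1, -2]]
Every row of O is a scalar multiple of row 1 = [2, 4] (multipliers 1, -1/2, 1, -1/2), so the rows span a one-dimensional space.
O ≠ 0, hence rank(O) = 1.
rank(O) = 1 < n = 2, so the pair (A, C) is not completely observable.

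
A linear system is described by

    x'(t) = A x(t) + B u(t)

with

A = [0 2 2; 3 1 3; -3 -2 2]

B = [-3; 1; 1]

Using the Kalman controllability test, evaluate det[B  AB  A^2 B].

1342

AB = [[4], [-5], [9]]
A^2B = [[8], [34], [16]]
Controllability matrix C = [B  AB  A^2B] = [[-3, 4, 8], [1, -5, 34], [1, 9, 16]]
Expanding along the first row, det(C) = (-3)·((-5)·16 - 34·9) - 4·(1·16 - 34·1) + 8·(1·9 - (-5)·1) = (-3)·(-386) - 4·(-18) + 8·14 = 1342
Since det(C) ≠ 0, rank(C) = 3 and the system is completely controllable.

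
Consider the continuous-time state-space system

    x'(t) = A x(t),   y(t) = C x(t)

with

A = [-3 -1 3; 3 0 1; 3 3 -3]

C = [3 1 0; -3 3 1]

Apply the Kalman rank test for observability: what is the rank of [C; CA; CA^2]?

3

CA = [[-6, -3, 10], [21, 6, -9]]
CA^2 = [[39, 36, -51], [-72, -48, 96]]
Observability matrix O = [C; CA; CA^2] = [[3, 1, 0], [-3, 3, 1], [-6, -3, 10], [21, 6, -9], [39, 36, -51], [-72, -48, 96]]
Take the 3×3 submatrix of O formed by rows 1, 2, 3: [[3, 1, 0], [-3, 3, 1], [-6, -3, 10]]. Its determinant is 3·(3·10 - 1·(-3)) - 1·((-3)·10 - 1·(-6)) + 0·((-3)·(-3) - 3·(-6)) = 3·33 - 1·(-24) + 0·27 = 123 ≠ 0.
So rank(O) ≥ 3; since O has 3 columns, rank(O) = 3.
rank(O) = 3 = n, so the pair (A, C) is completely observable.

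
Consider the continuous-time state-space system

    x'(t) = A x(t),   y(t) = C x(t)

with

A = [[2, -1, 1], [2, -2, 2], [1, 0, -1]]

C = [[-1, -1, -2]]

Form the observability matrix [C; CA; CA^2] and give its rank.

3

CA = [[-6, 3, -1]]
CA^2 = [[-7, 0, 1]]
Observability matrix O = [C; CA; CA^2] = [[-1, -1, -2], [-6, 3, -1], [-7, 0, 1]]
det(O) = (-1)·(3·1 - (-1)·0) - (-1)·((-6)·1 - (-1)·(-7)) + (-2)·((-6)·0 - 3·(-7)) = (-1)·3 - (-1)·(-13) + (-2)·21 = -58 ≠ 0, so rank(O) = 3.
rank(O) = 3 = n, so the pair (A, C) is completely observable.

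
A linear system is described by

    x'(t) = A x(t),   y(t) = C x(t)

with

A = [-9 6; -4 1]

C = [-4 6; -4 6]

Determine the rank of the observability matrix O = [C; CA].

1

CA = [[12, -18], [12, -18]]
Observability matrix O = [C; CA] = [[-4, 6], [-4, 6], [12, -18], [12, -18]]
Every row of O is a scalar multiple of row 1 = [-4, 6] (multipliers 1, 1, -3, -3), so the rows span a one-dimensional space.
O ≠ 0, hence rank(O) = 1.
rank(O) = 1 < n = 2, so the pair (A, C) is not completely observable.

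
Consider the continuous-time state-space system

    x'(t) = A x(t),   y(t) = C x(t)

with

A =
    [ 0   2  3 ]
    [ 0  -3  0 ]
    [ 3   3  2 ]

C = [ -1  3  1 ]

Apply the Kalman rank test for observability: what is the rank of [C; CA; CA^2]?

3

CA = [[3, -8, -1]]
CA^2 = [[-3, 27, 7]]
Observability matrix O = [C; CA; CA^2] = [[-1, 3, 1], [3, -8, -1], [-3, 27, 7]]
det(O) = (-1)·((-8)·7 - (-1)·27) - 3·(3·7 - (-1)·(-3)) + 1·(3·27 - (-8)·(-3)) = (-1)·(-29) - 3·18 + 1·57 = 32 ≠ 0, so rank(O) = 3.
rank(O) = 3 = n, so the pair (A, C) is completely observable.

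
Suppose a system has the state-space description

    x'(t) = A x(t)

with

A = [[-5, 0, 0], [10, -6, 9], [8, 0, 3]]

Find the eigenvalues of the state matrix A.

-6, -5, 3

det(sI - A) = s^3 - (tr A)s^2 + (M11 + M22 + M33)s - det A, where Mii is the 2×2 principal minor of A obtained by deleting row i and column i.
tr A = (-5) + (-6) + 3 = -8; M11 = (-6)·3 - 9·0 = -18 - 0 = -18; M22 = (-5)·3 - 0·8 = -15 - 0 = -15; M33 = (-5)·(-6) - 0·10 = 30 - 0 = 30; sum of minors = -3.
det A = (-5)·((-6)·3 - 9·0) - 0·(10·3 - 9·8) + 0·(10·0 - (-6)·8) = (-5)·(-18) - 0·(-42) + 0·48 = 90.
So p(s) = det(sI - A) = s^3 + 8s^2 - 3s - 90.
Rational-root test: any integer root divides -90. Testing small divisors, s = 3 works: p(3) = 27 + 72 + (-9) + (-90) = 0, so (s - 3) is a factor.
Dividing, p(s) = (s - 3)(s^2 + 11s + 30).
Factor s^2 + 11s + 30: two numbers with sum -11 and product 30 are -5 and -6, so s^2 + 11s + 30 = (s + 5)(s + 6).
Hence p(s) = (s - 3) (s + 5) (s + 6), with roots -6, -5, 3.
At least one eigenvalue has non-negative real part, so the system is not asymptotically stable.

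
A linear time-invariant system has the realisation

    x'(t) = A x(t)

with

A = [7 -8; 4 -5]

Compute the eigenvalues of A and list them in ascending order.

-1, 3

det(sI - A) = s^2 - (tr A)s + det A, with tr A = 7 + (-5) = 2 and det A = 7·(-5) - (-8)·4 = -35 - (-32) = -3.
So p(s) = det(sI - A) = s^2 - 2s - 3.
Factor s^2 - 2s - 3: two numbers with sum 2 and product -3 are 3 and -1, so s^2 - 2s - 3 = (s - 3)(s + 1).
Hence p(s) = (s - 3) (s + 1), with roots -1, 3.
At least one eigenvalue has non-negative real part, so the system is not asymptotically stable.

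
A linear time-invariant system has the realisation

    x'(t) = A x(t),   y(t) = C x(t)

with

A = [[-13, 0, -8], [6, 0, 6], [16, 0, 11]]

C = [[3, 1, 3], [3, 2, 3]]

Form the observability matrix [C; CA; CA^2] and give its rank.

2

CA = [[15, 0, 15], [21, 0, 21]]
CA^2 = [[45, 0, 45], [63, 0, 63]]
Observability matrix O = [C; CA; CA^2] = [[3, 1, 3], [3, 2, 3], [15, 0, 15], [21, 0, 21], [45, 0, 45], [63, 0, 63]]
The columns c1, c2, c3 of O are linearly dependent: -c1 + c3 = 0 (check each entry), so rank(O) ≤ 2.
The 2×2 minor from rows 1, 2, columns 1, 2 is 3·2 - 1·3 = 6 - 3 = 3 ≠ 0, so rank(O) = 2.
rank(O) = 2 < n = 3, so the pair (A, C) is not completely observable.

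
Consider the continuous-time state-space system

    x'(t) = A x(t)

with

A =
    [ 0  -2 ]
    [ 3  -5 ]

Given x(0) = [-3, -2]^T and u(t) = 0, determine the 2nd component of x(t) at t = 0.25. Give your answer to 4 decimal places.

-1.6156

det(sI - A) = s^2 - (tr A)s + det A, with tr A = 0 + (-5) = -5 and det A = 0·(-5) - (-2)·3 = 0 - (-6) = 6.
So p(s) = det(sI - A) = s^2 + 5s + 6.
Factor s^2 + 5s + 6: two numbers with sum -5 and product 6 are -2 and -3, so s^2 + 5s + 6 = (s + 2)(s + 3).
Hence p(s) = (s + 2) (s + 3), with roots -3, -2.
The eigenvalues -3, -2 are distinct and real, so A is diagonalisable and x(t) = e^{At} x(0) = V diag(e^{λ_i t}) V^{-1} x(0), where the columns of V are the eigenvectors.
λ = -3: A - (-3)I = [[3, -2], [3, -2]]. Row 1 gives 3·v1 + (-2)·v2 = 0, so take v_1 = [-2, -3]^T.
λ = -2: A - (-2)I = [[2, -2], [3, -3]]. Row 1 gives 2·v1 + (-2)·v2 = 0, so take v_2 = [1, 1]^T.
V = [v_1 v_2] = [[-2, 1], [-3, 1]] has det V = 1, so V^{-1} = adj(V)/det V = [[1, -1], [3, -2]].
Modal coordinates z(0) = V^{-1} x(0): 1·(-3) + (-1)·(-2) = -1; 3·(-3) + (-2)·(-2) = -5; so z(0) = [-1, -5]^T.
x_2(t) = Σ_i (v_i)_2 · z_i(0) · e^{λ_i t} (row 2 of V times the modal terms).
x_2(0.25) = (-3)·(-1)·e^{-3·0.25} + 1·(-5)·e^{-2·0.25} = 3·0.472367 + (-5)·0.606531 = -1.6156.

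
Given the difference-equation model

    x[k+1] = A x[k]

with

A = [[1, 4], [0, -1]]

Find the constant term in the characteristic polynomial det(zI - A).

For a 2×2 matrix, det(zI - A) = z^2 - (tr A)z + det A.
tr A = 0, det A = -1.
So p(z) = z^2 - 1.
The constant term is -1.

-1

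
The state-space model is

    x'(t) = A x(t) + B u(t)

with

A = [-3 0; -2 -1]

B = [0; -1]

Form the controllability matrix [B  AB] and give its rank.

1

AB = [[0], [1]]
Controllability matrix C = [B  AB] = [[0, 0], [-1, 1]]
Every column of C is a scalar multiple of column 1 = [0, -1] (multipliers 1, -1), so the columns span a one-dimensional space.
C ≠ 0, hence rank(C) = 1.
rank(C) = 1 < n = 2, so the pair (A, B) is not completely controllable.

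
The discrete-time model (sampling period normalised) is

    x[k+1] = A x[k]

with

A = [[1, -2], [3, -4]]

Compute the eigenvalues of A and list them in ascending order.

det(zI - A) = z^2 - (tr A)z + det A, with tr A = 1 + (-4) = -3 and det A = 1·(-4) - (-2)·3 = -4 - (-6) = 2.
So p(z) = det(zI - A) = z^2 + 3z + 2.
Factor z^2 + 3z + 2: two numbers with sum -3 and product 2 are -1 and -2, so z^2 + 3z + 2 = (z + 1)(z + 2).
Hence p(z) = (z + 1) (z + 2), with roots -2, -1.

-2, -1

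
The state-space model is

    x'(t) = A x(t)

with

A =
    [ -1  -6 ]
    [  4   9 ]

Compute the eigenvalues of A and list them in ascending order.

det(sI - A) = s^2 - (tr A)s + det A, with tr A = (-1) + 9 = 8 and det A = (-1)·9 - (-6)·4 = -9 - (-24) = 15.
So p(s) = det(sI - A) = s^2 - 8s + 15.
Factor s^2 - 8s + 15: two numbers with sum 8 and product 15 are 5 and 3, so s^2 - 8s + 15 = (s - 5)(s - 3).
Hence p(s) = (s - 5) (s - 3), with roots 3, 5.
At least one eigenvalue has non-negative real part, so the system is not asymptotically stable.

3, 5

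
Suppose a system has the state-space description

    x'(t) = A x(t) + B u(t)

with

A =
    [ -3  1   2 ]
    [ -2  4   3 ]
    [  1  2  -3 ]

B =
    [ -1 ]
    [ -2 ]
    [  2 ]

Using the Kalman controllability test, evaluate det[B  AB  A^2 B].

-391

AB = [[5], [0], [-11]]
A^2B = [[-37], [-43], [38]]
Controllability matrix C = [B  AB  A^2B] = [[-1, 5, -37], [-2, 0, -43], [2, -11, 38]]
Expanding along the first row, det(C) = (-1)·(0·38 - (-43)·(-11)) - 5·((-2)·38 - (-43)·2) + (-37)·((-2)·(-11) - 0·2) = (-1)·(-473) - 5·10 + (-37)·22 = -391
Since det(C) ≠ 0, rank(C) = 3 and the system is completely controllable.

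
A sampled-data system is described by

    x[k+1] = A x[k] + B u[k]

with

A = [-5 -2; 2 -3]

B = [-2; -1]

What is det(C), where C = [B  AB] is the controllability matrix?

14

AB = [[12], [-1]]
Controllability matrix C = [B  AB] = [[-2, 12], [-1, -1]]
det(C) = (-2)·(-1) - 12·(-1) = 2 - (-12) = 14
Since det(C) ≠ 0, rank(C) = 2 and the system is completely controllable.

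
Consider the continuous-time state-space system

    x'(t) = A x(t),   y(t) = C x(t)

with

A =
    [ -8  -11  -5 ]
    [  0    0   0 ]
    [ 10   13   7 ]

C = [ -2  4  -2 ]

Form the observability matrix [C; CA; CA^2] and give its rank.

2

CA = [[-4, -4, -4]]
CA^2 = [[-8, -8, -8]]
Observability matrix O = [C; CA; CA^2] = [[-2, 4, -2], [-4, -4, -4], [-8, -8, -8]]
The columns c1, c2, c3 of O are linearly dependent: -c1 + c3 = 0 (check each entry), so rank(O) ≤ 2.
The 2×2 minor from rows 1, 2, columns 1, 2 is (-2)·(-4) - 4·(-4) = 8 - (-16) = 24 ≠ 0, so rank(O) = 2.
rank(O) = 2 < n = 3, so the pair (A, C) is not completely observable.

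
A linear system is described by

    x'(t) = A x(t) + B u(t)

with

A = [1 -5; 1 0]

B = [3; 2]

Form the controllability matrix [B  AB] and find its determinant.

23

AB = [[-7], [3]]
Controllability matrix C = [B  AB] = [[3, -7], [2, 3]]
det(C) = 3·3 - (-7)·2 = 9 - (-14) = 23
Since det(C) ≠ 0, rank(C) = 2 and the system is completely controllable.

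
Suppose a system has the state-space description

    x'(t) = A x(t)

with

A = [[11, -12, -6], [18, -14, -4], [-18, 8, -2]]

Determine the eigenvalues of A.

det(sI - A) = s^3 - (tr A)s^2 + (M11 + M22 + M33)s - det A, where Mii is the 2×2 principal minor of A obtained by deleting row i and column i.
tr A = 11 + (-14) + (-2) = -5; M11 = (-14)·(-2) - (-4)·8 = 28 - (-32) = 60; M22 = 11·(-2) - (-6)·(-18) = -22 - 108 = -130; M33 = 11·(-14) - (-12)·18 = -154 - (-216) = 62; sum of minors = -8.
det A = 11·((-14)·(-2) - (-4)·8) - (-12)·(18·(-2) - (-4)·(-18)) + (-6)·(18·8 - (-14)·(-18)) = 11·60 - (-12)·(-108) + (-6)·(-108) = 12.
So p(s) = det(sI - A) = s^3 + 5s^2 - 8s - 12.
Rational-root test: any integer root divides -12. Testing small divisors, s = -1 works: p(-1) = -1 + 5 + 8 + (-12) = 0, so (s + 1) is a factor.
Dividing, p(s) = (s + 1)(s^2 + 4s - 12).
Factor s^2 + 4s - 12: two numbers with sum -4 and product -12 are 2 and -6, so s^2 + 4s - 12 = (s - 2)(s + 6).
Hence p(s) = (s - 2) (s + 1) (s + 6), with roots -6, -1, 2.
At least one eigenvalue has non-negative real part, so the system is not asymptotically stable.

-6, -1, 2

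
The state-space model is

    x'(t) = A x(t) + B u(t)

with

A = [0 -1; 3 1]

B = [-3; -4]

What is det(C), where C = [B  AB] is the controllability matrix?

55

AB = [[4], [-13]]
Controllability matrix C = [B  AB] = [[-3, 4], [-4, -13]]
det(C) = (-3)·(-13) - 4·(-4) = 39 - (-16) = 55
Since det(C) ≠ 0, rank(C) = 2 and the system is completely controllable.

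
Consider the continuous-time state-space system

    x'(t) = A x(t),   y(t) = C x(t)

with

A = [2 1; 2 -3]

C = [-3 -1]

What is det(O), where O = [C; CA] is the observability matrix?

-8

CA = [[-8, 0]]
Observability matrix O = [C; CA] = [[-3, -1], [-8, 0]]
det(O) = (-3)·0 - (-1)·(-8) = 0 - 8 = -8
Since det(O) ≠ 0, rank(O) = 2 and the system is completely observable.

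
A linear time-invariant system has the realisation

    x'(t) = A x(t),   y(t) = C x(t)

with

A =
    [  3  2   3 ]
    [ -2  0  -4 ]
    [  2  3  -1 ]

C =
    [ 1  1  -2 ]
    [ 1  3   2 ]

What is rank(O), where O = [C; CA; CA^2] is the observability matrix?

3

CA = [[-3, -4, 1], [1, 8, -11]]
CA^2 = [[1, -3, 6], [-35, -31, -18]]
Observability matrix O = [C; CA; CA^2] = [[1, 1, -2], [1, 3, 2], [-3, -4, 1], [1, 8, -11], [1, -3, 6], [-35, -31, -18]]
Take the 3×3 submatrix of O formed by rows 1, 2, 3: [[1, 1, -2], [1, 3, 2], [-3, -4, 1]]. Its determinant is 1·(3·1 - 2·(-4)) - 1·(1·1 - 2·(-3)) + (-2)·(1·(-4) - 3·(-3)) = 1·11 - 1·7 + (-2)·5 = -6 ≠ 0.
So rank(O) ≥ 3; since O has 3 columns, rank(O) = 3.
rank(O) = 3 = n, so the pair (A, C) is completely observable.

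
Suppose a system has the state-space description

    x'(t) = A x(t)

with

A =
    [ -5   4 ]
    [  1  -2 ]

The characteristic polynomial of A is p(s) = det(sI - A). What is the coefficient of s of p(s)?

For a 2×2 matrix, det(sI - A) = s^2 - (tr A)s + det A.
tr A = -7, det A = 6.
So p(s) = s^2 + 7s + 6.
The coefficient of s is 7.

7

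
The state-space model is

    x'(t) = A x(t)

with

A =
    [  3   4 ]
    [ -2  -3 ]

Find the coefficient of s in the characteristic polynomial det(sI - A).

For a 2×2 matrix, det(sI - A) = s^2 - (tr A)s + det A.
tr A = 0, det A = -1.
So p(s) = s^2 - 1.
The coefficient of s is 0.

0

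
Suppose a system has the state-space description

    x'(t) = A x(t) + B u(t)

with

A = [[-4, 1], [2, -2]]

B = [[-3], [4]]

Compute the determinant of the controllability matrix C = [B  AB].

-22

AB = [[16], [-14]]
Controllability matrix C = [B  AB] = [[-3, 16], [4, -14]]
det(C) = (-3)·(-14) - 16·4 = 42 - 64 = -22
Since det(C) ≠ 0, rank(C) = 2 and the system is completely controllable.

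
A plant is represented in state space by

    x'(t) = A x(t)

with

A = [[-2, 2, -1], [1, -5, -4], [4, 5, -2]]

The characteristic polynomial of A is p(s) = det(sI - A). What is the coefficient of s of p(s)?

Expand det(sI - A) for the 3×3 matrix.
p(s) = s^3 + 9s^2 + 46s + 113.
(Check: constant term = det(-A) = (-1)^3 det A = 113; coefficient of s^2 = -tr A = 9.)
The coefficient of s is 46.

46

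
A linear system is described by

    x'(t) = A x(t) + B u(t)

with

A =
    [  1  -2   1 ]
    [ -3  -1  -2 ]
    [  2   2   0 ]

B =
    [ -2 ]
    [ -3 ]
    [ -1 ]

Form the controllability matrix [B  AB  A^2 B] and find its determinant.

AB = [[3], [11], [-10]]
A^2B = [[-29], [0], [28]]
Controllability matrix C = [B  AB  A^2B] = [[-2, 3, -29], [-3, 11, 0], [-1, -10, 28]]
Expanding along the first row, det(C) = (-2)·(11·28 - 0·(-10)) - 3·((-3)·28 - 0·(-1)) + (-29)·((-3)·(-10) - 11·(-1)) = (-2)·308 - 3·(-84) + (-29)·41 = -1553
Since det(C) ≠ 0, rank(C) = 3 and the system is completely controllable.

-1553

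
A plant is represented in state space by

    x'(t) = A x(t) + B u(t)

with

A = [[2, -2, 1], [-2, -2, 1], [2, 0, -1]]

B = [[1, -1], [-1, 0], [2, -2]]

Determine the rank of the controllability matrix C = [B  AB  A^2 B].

3

AB = [[6, -4], [2, 0], [0, 0]]
A^2B = [[8, -8], [-16, 8], [12, -8]]
Controllability matrix C = [B  AB  A^2B] = [[1, -1, 6, -4, 8, -8], [-1, 0, 2, 0, -16, 8], [2, -2, 0, 0, 12, -8]]
Take the 3×3 submatrix of C formed by columns 1, 2, 3: [[1, -1, 6], [-1, 0, 2], [2, -2, 0]]. Its determinant is 1·(0·0 - 2·(-2)) - (-1)·((-1)·0 - 2·2) + 6·((-1)·(-2) - 0·2) = 1·4 - (-1)·(-4) + 6·2 = 12 ≠ 0.
So rank(C) ≥ 3; since C has 3 rows, rank(C) = 3.
rank(C) = 3 = n, so the pair (A, B) is completely controllable.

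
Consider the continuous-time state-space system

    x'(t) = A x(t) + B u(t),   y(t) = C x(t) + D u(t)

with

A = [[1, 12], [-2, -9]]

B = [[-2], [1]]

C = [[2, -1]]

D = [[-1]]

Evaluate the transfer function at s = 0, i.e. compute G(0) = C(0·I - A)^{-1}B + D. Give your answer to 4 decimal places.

G(0) = C(-A)^{-1}B + D = -C A^{-1} B + D.
det A = 15, so A^{-1} = (1/15)·adj(A) = [[-3/5, -4/5], [2/15, 1/15]]
A^{-1} B = [2/5, -1/5]^T
C A^{-1} B = 1
G(0) = D - C A^{-1} B = -1 - (1) = -2

-2.0000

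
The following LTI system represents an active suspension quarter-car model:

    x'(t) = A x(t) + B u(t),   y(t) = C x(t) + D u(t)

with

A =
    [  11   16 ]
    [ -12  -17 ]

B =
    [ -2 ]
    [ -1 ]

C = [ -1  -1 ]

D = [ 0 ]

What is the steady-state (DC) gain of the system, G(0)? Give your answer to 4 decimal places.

G(0) = C(-A)^{-1}B + D = -C A^{-1} B + D.
det A = 5, so A^{-1} = (1/5)·adj(A) = [[-17/5, -16/5], [12/5, 11/5]]
A^{-1} B = [10, -7]^T
C A^{-1} B = -3
G(0) = D - C A^{-1} B = 0 - (-3) = 3

3.0000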